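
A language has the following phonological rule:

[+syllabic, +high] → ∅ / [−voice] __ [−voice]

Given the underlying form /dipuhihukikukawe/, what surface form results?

/u/ is a high vowel flanked by voiceless consonants /p/ and /h/, so it deletes.
/i/ is a high vowel flanked by voiceless consonants /h/ and /h/, so it deletes.
/u/ is a high vowel flanked by voiceless consonants /h/ and /k/, so it deletes.
/i/ is a high vowel flanked by voiceless consonants /k/ and /k/, so it deletes.
/u/ is a high vowel flanked by voiceless consonants /k/ and /k/, so it deletes.
The other instance of /i/ does not occur in the required environment and remains unchanged.
Surface form: [diphhkkkawe].

diphhkkkawe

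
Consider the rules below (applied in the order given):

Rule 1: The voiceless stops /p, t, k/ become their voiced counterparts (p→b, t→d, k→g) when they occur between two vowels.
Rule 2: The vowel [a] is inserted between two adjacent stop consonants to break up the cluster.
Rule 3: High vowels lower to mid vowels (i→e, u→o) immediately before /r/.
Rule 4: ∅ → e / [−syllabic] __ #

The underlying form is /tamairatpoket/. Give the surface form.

tamaeratapogete

Rule 1 (intervocalic voicing): /k/ is a voiceless stop between vowels /o/ and /e/, so it voices to [g]. /tamairatpoket/ → tamairatpoget.
Rule 2 (stop-cluster a-epenthesis): /t/ and /p/ form a stop–stop cluster, so [a] is inserted between them. /tamairatpoget/ → tamairatapoget.
Rule 3 (pre-rhotic lowering): /i/ is a high vowel immediately before /r/, so it lowers to [e]. /tamairatapoget/ → tamaeratapoget.
Rule 4 (final e-epenthesis): the form ends in the consonant /t/, so [e] is inserted word-finally. /tamaeratapoget/ → tamaeratapogete.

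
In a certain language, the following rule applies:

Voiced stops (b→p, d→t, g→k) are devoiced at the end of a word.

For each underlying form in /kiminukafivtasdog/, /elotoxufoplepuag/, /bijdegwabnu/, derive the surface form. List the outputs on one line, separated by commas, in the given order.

kiminukafivtasdok, elotoxufoplepuak, bijdegwabnu

/kiminukafivtasdog/: /g/ is a voiced stop in word-final position, so it devoices to [k]. → [kiminukafivtasdok].
/elotoxufoplepuag/: /g/ is a voiced stop in word-final position, so it devoices to [k]. → [elotoxufoplepuak].
/bijdegwabnu/: the rule's environment is not met; surfaces unchanged as [bijdegwabnu].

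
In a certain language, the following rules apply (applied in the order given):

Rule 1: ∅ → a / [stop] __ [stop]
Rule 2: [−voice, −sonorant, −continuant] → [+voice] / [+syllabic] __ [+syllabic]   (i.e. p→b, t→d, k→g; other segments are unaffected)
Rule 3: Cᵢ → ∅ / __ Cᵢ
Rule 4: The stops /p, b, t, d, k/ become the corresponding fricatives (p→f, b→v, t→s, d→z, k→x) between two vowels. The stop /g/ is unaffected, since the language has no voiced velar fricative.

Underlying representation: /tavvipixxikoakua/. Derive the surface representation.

Rule 1 (stop-cluster a-epenthesis): no segment meets the environment; /tavvipixxikoakua/ is unchanged.
Rule 2 (intervocalic voicing): /p/ is a voiceless stop between vowels /i/ and /i/, so it voices to [b]. /k/ is a voiceless stop between vowels /i/ and /o/, so it voices to [g]. /k/ is a voiceless stop between vowels /a/ and /u/, so it voices to [g]. /tavvipixxikoakua/ → tavvibixxigoagua.
Rule 3 (degemination): /vv/ is a geminate; the first /v/ deletes. /xx/ is a geminate; the first /x/ deletes. /tavvibixxigoagua/ → tavibixigoagua.
Rule 4 (intervocalic spirantization): /b/ is a stop between vowels /i/ and /i/, so it spirantizes to the fricative [v]. /tavibixigoagua/ → tavivixigoagua.

tavivixigoagua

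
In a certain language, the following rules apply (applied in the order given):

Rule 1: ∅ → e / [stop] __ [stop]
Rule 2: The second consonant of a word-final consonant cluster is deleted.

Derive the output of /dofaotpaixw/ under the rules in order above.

dofaotepaix

Rule 1 (stop-cluster e-epenthesis): /t/ and /p/ form a stop–stop cluster, so [e] is inserted between them. /dofaotpaixw/ → dofaotepaixw.
Rule 2 (final cluster simplification): /w/ is the second consonant of a word-final cluster /xw/, so it deletes. /dofaotepaixw/ → dofaotepaix.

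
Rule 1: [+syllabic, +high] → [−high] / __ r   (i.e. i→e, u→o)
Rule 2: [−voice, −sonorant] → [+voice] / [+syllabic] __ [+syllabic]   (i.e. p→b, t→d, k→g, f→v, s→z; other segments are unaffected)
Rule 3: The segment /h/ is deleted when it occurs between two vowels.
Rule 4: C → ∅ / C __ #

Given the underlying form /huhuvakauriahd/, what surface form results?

Rule 1 (pre-rhotic lowering): /u/ is a high vowel immediately before /r/, so it lowers to [o]. /huhuvakauriahd/ → huhuvakaoriahd.
Rule 2 (intervocalic voicing): /k/ is a voiceless obstruent between vowels /a/ and /a/, so it voices to [g]. /huhuvakaoriahd/ → huhuvagaoriahd.
Rule 3 (intervocalic h-deletion): /h/ occurs between vowels /u/ and /u/, so it deletes. /huhuvagaoriahd/ → huuvagaoriahd.
Rule 4 (final cluster simplification): /d/ is the second consonant of a word-final cluster /hd/, so it deletes. /huuvagaoriahd/ → huuvagaoriah.

huuvagaoriah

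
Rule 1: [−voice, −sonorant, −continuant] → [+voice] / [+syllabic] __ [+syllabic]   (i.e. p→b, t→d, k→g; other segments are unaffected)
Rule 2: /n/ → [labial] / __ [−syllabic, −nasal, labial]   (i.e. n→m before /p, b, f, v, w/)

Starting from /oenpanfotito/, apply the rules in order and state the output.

oempamfodido

Rule 1 (intervocalic voicing): /t/ is a voiceless stop between vowels /o/ and /i/, so it voices to [d]. /t/ is a voiceless stop between vowels /i/ and /o/, so it voices to [d]. /oenpanfotito/ → oenpanfodido.
Rule 2 (nasal place assimilation): /n/ precedes the labial consonant /p/, so it assimilates in place to [m]. /n/ precedes the labial consonant /f/, so it assimilates in place to [m]. /oenpanfodido/ → oempamfodido.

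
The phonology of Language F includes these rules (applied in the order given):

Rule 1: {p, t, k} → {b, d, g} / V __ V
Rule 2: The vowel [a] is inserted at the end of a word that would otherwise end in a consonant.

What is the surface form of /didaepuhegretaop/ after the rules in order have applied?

didaebuhegredaopa

Rule 1 (intervocalic voicing): /p/ is a voiceless stop between vowels /e/ and /u/, so it voices to [b]. /t/ is a voiceless stop between vowels /e/ and /a/, so it voices to [d]. /didaepuhegretaop/ → didaebuhegredaop.
Rule 2 (final a-epenthesis): the form ends in the consonant /p/, so [a] is inserted word-finally. /didaebuhegredaop/ → didaebuhegredaopa.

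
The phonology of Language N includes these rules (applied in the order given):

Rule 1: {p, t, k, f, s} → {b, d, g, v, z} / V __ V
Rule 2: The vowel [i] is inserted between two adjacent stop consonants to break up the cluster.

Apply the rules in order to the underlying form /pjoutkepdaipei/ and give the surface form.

Rule 1 (intervocalic voicing): /p/ is a voiceless obstruent between vowels /i/ and /e/, so it voices to [b]. /pjoutkepdaipei/ → pjoutkepdaibei.
Rule 2 (stop-cluster i-epenthesis): /t/ and /k/ form a stop–stop cluster, so [i] is inserted between them. /p/ and /d/ form a stop–stop cluster, so [i] is inserted between them. /pjoutkepdaibei/ → pjoutikepidaibei.

pjoutikepidaibei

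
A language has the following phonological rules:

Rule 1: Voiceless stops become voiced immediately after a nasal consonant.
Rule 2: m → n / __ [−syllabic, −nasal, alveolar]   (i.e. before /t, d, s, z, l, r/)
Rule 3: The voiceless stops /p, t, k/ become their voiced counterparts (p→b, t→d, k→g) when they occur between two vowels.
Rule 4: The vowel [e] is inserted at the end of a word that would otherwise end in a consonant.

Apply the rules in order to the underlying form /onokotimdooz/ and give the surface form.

Rule 1 (post-nasal voicing): no segment meets the environment; /onokotimdooz/ is unchanged.
Rule 2 (nasal place assimilation): /m/ precedes the alveolar consonant /d/, so it assimilates in place to [n]. /onokotimdooz/ → onokotindooz.
Rule 3 (intervocalic voicing): /k/ is a voiceless stop between vowels /o/ and /o/, so it voices to [g]. /t/ is a voiceless stop between vowels /o/ and /i/, so it voices to [d]. /onokotindooz/ → onogodindooz.
Rule 4 (final e-epenthesis): the form ends in the consonant /z/, so [e] is inserted word-finally. /onogodindooz/ → onogodindooze.

onogodindooze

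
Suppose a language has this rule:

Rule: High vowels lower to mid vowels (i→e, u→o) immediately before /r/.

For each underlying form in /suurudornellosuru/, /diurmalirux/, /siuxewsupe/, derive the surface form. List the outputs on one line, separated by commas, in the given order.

/suurudornellosuru/: /u/ is a high vowel immediately before /r/, so it lowers to [o]. /u/ is a high vowel immediately before /r/, so it lowers to [o]. → [suorudornellosoru].
/diurmalirux/: /u/ is a high vowel immediately before /r/, so it lowers to [o]. /i/ is a high vowel immediately before /r/, so it lowers to [e]. → [diormalerux].
/siuxewsupe/: the rule's environment is not met; surfaces unchanged as [siuxewsupe].

suorudornellosoru, diormalerux, siuxewsupe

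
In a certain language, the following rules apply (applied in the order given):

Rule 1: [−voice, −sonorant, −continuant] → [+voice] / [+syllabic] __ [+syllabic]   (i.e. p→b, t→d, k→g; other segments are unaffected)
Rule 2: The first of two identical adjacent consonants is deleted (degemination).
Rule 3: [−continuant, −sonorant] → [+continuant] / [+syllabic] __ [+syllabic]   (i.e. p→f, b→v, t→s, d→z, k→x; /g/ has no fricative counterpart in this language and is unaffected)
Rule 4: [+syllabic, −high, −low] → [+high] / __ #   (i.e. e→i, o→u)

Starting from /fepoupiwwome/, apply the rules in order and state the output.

fevouviwomi

Rule 1 (intervocalic voicing): /p/ is a voiceless stop between vowels /e/ and /o/, so it voices to [b]. /p/ is a voiceless stop between vowels /u/ and /i/, so it voices to [b]. /fepoupiwwome/ → feboubiwwome.
Rule 2 (degemination): /ww/ is a geminate; the first /w/ deletes. /feboubiwwome/ → feboubiwome.
Rule 3 (intervocalic spirantization): /b/ is a stop between vowels /e/ and /o/, so it spirantizes to the fricative [v]. /b/ is a stop between vowels /u/ and /i/, so it spirantizes to the fricative [v]. /feboubiwome/ → fevouviwome.
Rule 4 (final vowel raising): /e/ is a mid vowel in word-final position, so it raises to [i]. /fevouviwome/ → fevouviwomi.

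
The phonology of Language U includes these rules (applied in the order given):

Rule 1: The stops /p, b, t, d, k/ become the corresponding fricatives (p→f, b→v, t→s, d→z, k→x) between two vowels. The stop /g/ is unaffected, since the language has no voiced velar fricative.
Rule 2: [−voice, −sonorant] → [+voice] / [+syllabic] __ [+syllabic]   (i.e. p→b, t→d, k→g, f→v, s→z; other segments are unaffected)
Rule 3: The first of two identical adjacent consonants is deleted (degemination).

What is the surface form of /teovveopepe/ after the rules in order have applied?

Rule 1 (intervocalic spirantization): /p/ is a stop between vowels /o/ and /e/, so it spirantizes to the fricative [f]. /p/ is a stop between vowels /e/ and /e/, so it spirantizes to the fricative [f]. /teovveopepe/ → teovveofefe.
Rule 2 (intervocalic voicing): /f/ is a voiceless obstruent between vowels /o/ and /e/, so it voices to [v]. /f/ is a voiceless obstruent between vowels /e/ and /e/, so it voices to [v]. /teovveofefe/ → teovveoveve.
Rule 3 (degemination): /vv/ is a geminate; the first /v/ deletes. /teovveoveve/ → teoveoveve.

teoveoveve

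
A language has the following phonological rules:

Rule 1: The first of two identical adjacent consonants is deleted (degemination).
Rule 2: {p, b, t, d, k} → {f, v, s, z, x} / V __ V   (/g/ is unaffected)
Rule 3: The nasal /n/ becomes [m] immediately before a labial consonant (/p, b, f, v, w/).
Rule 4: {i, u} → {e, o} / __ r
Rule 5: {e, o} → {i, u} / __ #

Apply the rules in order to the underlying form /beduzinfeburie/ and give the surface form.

bezuzimfevorii

Rule 1 (degemination): no segment meets the environment; /beduzinfeburie/ is unchanged.
Rule 2 (intervocalic spirantization): /d/ is a stop between vowels /e/ and /u/, so it spirantizes to the fricative [z]. /b/ is a stop between vowels /e/ and /u/, so it spirantizes to the fricative [v]. /beduzinfeburie/ → bezuzinfevurie.
Rule 3 (nasal place assimilation): /n/ precedes the labial consonant /f/, so it assimilates in place to [m]. /bezuzinfevurie/ → bezuzimfevurie.
Rule 4 (pre-rhotic lowering): /u/ is a high vowel immediately before /r/, so it lowers to [o]. /bezuzimfevurie/ → bezuzimfevorie.
Rule 5 (final vowel raising): /e/ is a mid vowel in word-final position, so it raises to [i]. /bezuzimfevorie/ → bezuzimfevorii.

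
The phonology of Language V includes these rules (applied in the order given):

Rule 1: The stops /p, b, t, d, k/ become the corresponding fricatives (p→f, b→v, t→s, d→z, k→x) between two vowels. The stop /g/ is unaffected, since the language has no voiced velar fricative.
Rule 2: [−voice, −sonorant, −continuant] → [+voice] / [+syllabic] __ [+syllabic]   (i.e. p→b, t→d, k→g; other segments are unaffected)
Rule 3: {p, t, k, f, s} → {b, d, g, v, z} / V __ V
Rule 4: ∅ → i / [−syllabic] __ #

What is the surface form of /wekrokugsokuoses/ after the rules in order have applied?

wekroxugsoxuozesi

Rule 1 (intervocalic spirantization): /k/ is a stop between vowels /o/ and /u/, so it spirantizes to the fricative [x]. /k/ is a stop between vowels /o/ and /u/, so it spirantizes to the fricative [x]. /wekrokugsokuoses/ → wekroxugsoxuoses.
Rule 2 (intervocalic voicing): no segment meets the environment; /wekroxugsoxuoses/ is unchanged.
Rule 3 (intervocalic voicing): /s/ is a voiceless obstruent between vowels /o/ and /e/, so it voices to [z]. /wekroxugsoxuoses/ → wekroxugsoxuozes.
Rule 4 (final i-epenthesis): the form ends in the consonant /s/, so [i] is inserted word-finally. /wekroxugsoxuozes/ → wekroxugsoxuozesi.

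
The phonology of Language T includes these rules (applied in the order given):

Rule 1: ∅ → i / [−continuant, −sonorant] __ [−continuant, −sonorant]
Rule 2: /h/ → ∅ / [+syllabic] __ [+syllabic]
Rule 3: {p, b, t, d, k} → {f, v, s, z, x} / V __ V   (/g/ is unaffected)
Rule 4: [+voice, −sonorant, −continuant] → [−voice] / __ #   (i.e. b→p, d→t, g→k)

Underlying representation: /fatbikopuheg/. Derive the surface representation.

Rule 1 (stop-cluster i-epenthesis): /t/ and /b/ form a stop–stop cluster, so [i] is inserted between them. /fatbikopuheg/ → fatibikopuheg.
Rule 2 (intervocalic h-deletion): /h/ occurs between vowels /u/ and /e/, so it deletes. /fatibikopuheg/ → fatibikopueg.
Rule 3 (intervocalic spirantization): /t/ is a stop between vowels /a/ and /i/, so it spirantizes to the fricative [s]. /b/ is a stop between vowels /i/ and /i/, so it spirantizes to the fricative [v]. /k/ is a stop between vowels /i/ and /o/, so it spirantizes to the fricative [x]. /p/ is a stop between vowels /o/ and /u/, so it spirantizes to the fricative [f]. /fatibikopueg/ → fasivixofueg.
Rule 4 (final devoicing): /g/ is a voiced stop in word-final position, so it devoices to [k]. /fasivixofueg/ → fasivixofuek.

fasivixofuek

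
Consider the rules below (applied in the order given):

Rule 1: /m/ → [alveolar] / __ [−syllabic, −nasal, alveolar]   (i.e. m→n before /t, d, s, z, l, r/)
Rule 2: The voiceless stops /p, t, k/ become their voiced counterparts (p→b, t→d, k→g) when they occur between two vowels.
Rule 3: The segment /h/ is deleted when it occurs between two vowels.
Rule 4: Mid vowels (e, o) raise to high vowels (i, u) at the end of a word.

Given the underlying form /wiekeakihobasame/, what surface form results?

wiegeagiobasami

Rule 1 (nasal place assimilation): no segment meets the environment; /wiekeakihobasame/ is unchanged.
Rule 2 (intervocalic voicing): /k/ is a voiceless stop between vowels /e/ and /e/, so it voices to [g]. /k/ is a voiceless stop between vowels /a/ and /i/, so it voices to [g]. /wiekeakihobasame/ → wiegeagihobasame.
Rule 3 (intervocalic h-deletion): /h/ occurs between vowels /i/ and /o/, so it deletes. /wiegeagihobasame/ → wiegeagiobasame.
Rule 4 (final vowel raising): /e/ is a mid vowel in word-final position, so it raises to [i]. /wiegeagiobasame/ → wiegeagiobasami.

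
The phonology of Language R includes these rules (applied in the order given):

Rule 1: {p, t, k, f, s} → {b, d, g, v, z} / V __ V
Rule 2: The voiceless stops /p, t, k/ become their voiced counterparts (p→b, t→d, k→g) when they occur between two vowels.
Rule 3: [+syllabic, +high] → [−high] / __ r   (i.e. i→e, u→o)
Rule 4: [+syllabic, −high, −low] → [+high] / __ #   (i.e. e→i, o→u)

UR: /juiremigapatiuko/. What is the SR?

Rule 1 (intervocalic voicing): /p/ is a voiceless obstruent between vowels /a/ and /a/, so it voices to [b]. /t/ is a voiceless obstruent between vowels /a/ and /i/, so it voices to [d]. /k/ is a voiceless obstruent between vowels /u/ and /o/, so it voices to [g]. /juiremigapatiuko/ → juiremigabadiugo.
Rule 2 (intervocalic voicing): no segment meets the environment; /juiremigabadiugo/ is unchanged.
Rule 3 (pre-rhotic lowering): /i/ is a high vowel immediately before /r/, so it lowers to [e]. /juiremigabadiugo/ → jueremigabadiugo.
Rule 4 (final vowel raising): /o/ is a mid vowel in word-final position, so it raises to [u]. /jueremigabadiugo/ → jueremigabadiugu.

jueremigabadiugu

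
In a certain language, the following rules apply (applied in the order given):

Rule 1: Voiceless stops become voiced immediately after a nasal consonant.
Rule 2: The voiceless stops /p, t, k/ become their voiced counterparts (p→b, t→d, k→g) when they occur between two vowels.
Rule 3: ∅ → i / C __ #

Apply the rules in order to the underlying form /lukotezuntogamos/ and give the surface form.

Rule 1 (post-nasal voicing): /t/ is a voiceless stop immediately after the nasal /n/, so it voices to [d]. /lukotezuntogamos/ → lukotezundogamos.
Rule 2 (intervocalic voicing): /k/ is a voiceless stop between vowels /u/ and /o/, so it voices to [g]. /t/ is a voiceless stop between vowels /o/ and /e/, so it voices to [d]. /lukotezundogamos/ → lugodezundogamos.
Rule 3 (final i-epenthesis): the form ends in the consonant /s/, so [i] is inserted word-finally. /lugodezundogamos/ → lugodezundogamosi.

lugodezundogamosi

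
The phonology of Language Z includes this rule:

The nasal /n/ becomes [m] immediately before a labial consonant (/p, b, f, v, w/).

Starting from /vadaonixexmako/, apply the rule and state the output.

No segment of /vadaonixexmako/ meets the structural description of the rule, so the form surfaces unchanged.

vadaonixexmako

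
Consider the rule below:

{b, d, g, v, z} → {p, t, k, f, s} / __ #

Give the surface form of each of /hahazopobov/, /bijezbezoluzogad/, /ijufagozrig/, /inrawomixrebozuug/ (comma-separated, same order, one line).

/hahazopobov/: /v/ is a voiced obstruent in word-final position, so it devoices to [f]. → [hahazopobof].
/bijezbezoluzogad/: /d/ is a voiced obstruent in word-final position, so it devoices to [t]. → [bijezbezoluzogat].
/ijufagozrig/: /g/ is a voiced obstruent in word-final position, so it devoices to [k]. → [ijufagozrik].
/inrawomixrebozuug/: /g/ is a voiced obstruent in word-final position, so it devoices to [k]. → [inrawomixrebozuuk].

hahazopobof, bijezbezoluzogat, ijufagozrik, inrawomixrebozuuk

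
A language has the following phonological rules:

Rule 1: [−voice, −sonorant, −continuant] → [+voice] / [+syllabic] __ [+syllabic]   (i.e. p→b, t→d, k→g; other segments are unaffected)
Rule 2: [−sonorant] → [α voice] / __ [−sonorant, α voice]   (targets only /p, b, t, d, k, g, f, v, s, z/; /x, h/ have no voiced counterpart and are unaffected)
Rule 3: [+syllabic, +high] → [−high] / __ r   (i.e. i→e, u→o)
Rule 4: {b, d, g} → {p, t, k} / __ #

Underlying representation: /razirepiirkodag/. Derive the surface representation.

Rule 1 (intervocalic voicing): /p/ is a voiceless stop between vowels /e/ and /i/, so it voices to [b]. /razirepiirkodag/ → razirebiirkodag.
Rule 2 (regressive voicing assimilation): no segment meets the environment; /razirebiirkodag/ is unchanged.
Rule 3 (pre-rhotic lowering): /i/ is a high vowel immediately before /r/, so it lowers to [e]. /i/ is a high vowel immediately before /r/, so it lowers to [e]. /razirebiirkodag/ → razerebierkodag.
Rule 4 (final devoicing): /g/ is a voiced stop in word-final position, so it devoices to [k]. /razerebierkodag/ → razerebierkodak.

razerebierkodak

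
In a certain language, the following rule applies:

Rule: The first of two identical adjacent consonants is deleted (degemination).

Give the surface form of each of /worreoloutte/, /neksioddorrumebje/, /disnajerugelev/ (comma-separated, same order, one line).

woreoloute, neksiodorumebje, disnajerugelev

/worreoloutte/: /rr/ is a geminate; the first /r/ deletes. /tt/ is a geminate; the first /t/ deletes. → [woreoloute].
/neksioddorrumebje/: /dd/ is a geminate; the first /d/ deletes. /rr/ is a geminate; the first /r/ deletes. → [neksiodorumebje].
/disnajerugelev/: the rule's environment is not met; surfaces unchanged as [disnajerugelev].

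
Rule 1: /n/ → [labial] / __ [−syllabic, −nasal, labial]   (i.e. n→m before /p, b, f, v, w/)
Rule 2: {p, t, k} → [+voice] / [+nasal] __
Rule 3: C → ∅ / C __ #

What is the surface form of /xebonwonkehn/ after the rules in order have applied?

xebomwongeh

Rule 1 (nasal place assimilation): /n/ precedes the labial consonant /w/, so it assimilates in place to [m]. /xebonwonkehn/ → xebomwonkehn.
Rule 2 (post-nasal voicing): /k/ is a voiceless stop immediately after the nasal /n/, so it voices to [g]. /xebomwonkehn/ → xebomwongehn.
Rule 3 (final cluster simplification): /n/ is the second consonant of a word-final cluster /hn/, so it deletes. /xebomwongehn/ → xebomwongeh.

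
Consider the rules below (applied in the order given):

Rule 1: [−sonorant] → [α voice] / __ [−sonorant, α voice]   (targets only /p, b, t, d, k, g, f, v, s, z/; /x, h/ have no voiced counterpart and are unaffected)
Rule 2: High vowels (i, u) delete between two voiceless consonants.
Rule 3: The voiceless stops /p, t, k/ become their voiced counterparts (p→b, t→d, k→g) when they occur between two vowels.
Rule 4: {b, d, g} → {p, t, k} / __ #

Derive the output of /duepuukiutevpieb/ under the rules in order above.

Rule 1 (regressive voicing assimilation): /v/ precedes the voiceless obstruent /p/, so it devoices to [f] by assimilation. /duepuukiutevpieb/ → duepuukiutefpieb.
Rule 2 (high vowel syncope): no segment meets the environment; /duepuukiutefpieb/ is unchanged.
Rule 3 (intervocalic voicing): /p/ is a voiceless stop between vowels /e/ and /u/, so it voices to [b]. /k/ is a voiceless stop between vowels /u/ and /i/, so it voices to [g]. /t/ is a voiceless stop between vowels /u/ and /e/, so it voices to [d]. /duepuukiutefpieb/ → duebuugiudefpieb.
Rule 4 (final devoicing): /b/ is a voiced stop in word-final position, so it devoices to [p]. /duebuugiudefpieb/ → duebuugiudefpiep.

duebuugiudefpiep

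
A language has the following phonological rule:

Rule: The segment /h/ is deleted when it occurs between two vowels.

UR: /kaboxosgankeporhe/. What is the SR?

No segment of /kaboxosgankeporhe/ meets the structural description of the rule, so the form surfaces unchanged.

kaboxosgankeporhe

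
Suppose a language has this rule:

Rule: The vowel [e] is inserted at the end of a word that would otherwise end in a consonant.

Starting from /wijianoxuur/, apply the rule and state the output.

the form ends in the consonant /r/, so [e] is inserted word-finally.
Surface form: [wijianoxuure].

wijianoxuure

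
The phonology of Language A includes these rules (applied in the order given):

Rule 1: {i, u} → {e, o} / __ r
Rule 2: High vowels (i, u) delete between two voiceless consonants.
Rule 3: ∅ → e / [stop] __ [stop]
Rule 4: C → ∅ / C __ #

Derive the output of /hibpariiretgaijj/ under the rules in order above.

hibeparieretegaij

Rule 1 (pre-rhotic lowering): /i/ is a high vowel immediately before /r/, so it lowers to [e]. /hibpariiretgaijj/ → hibparieretgaijj.
Rule 2 (high vowel syncope): no segment meets the environment; /hibparieretgaijj/ is unchanged.
Rule 3 (stop-cluster e-epenthesis): /b/ and /p/ form a stop–stop cluster, so [e] is inserted between them. /t/ and /g/ form a stop–stop cluster, so [e] is inserted between them. /hibparieretgaijj/ → hibeparieretegaijj.
Rule 4 (final cluster simplification): /j/ is the second consonant of a word-final cluster /jj/, so it deletes. /hibeparieretegaijj/ → hibeparieretegaij.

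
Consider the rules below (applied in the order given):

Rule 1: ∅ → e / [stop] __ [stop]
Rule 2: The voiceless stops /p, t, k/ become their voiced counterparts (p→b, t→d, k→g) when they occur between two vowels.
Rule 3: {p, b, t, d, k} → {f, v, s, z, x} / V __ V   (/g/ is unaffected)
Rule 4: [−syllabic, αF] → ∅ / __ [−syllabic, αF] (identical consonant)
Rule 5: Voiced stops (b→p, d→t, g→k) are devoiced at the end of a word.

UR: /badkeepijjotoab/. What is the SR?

bazegeevijozoap

Rule 1 (stop-cluster e-epenthesis): /d/ and /k/ form a stop–stop cluster, so [e] is inserted between them. /badkeepijjotoab/ → badekeepijjotoab.
Rule 2 (intervocalic voicing): /k/ is a voiceless stop between vowels /e/ and /e/, so it voices to [g]. /p/ is a voiceless stop between vowels /e/ and /i/, so it voices to [b]. /t/ is a voiceless stop between vowels /o/ and /o/, so it voices to [d]. /badekeepijjotoab/ → badegeebijjodoab.
Rule 3 (intervocalic spirantization): /d/ is a stop between vowels /a/ and /e/, so it spirantizes to the fricative [z]. /b/ is a stop between vowels /e/ and /i/, so it spirantizes to the fricative [v]. /d/ is a stop between vowels /o/ and /o/, so it spirantizes to the fricative [z]. /badegeebijjodoab/ → bazegeevijjozoab.
Rule 4 (degemination): /jj/ is a geminate; the first /j/ deletes. /bazegeevijjozoab/ → bazegeevijozoab.
Rule 5 (final devoicing): /b/ is a voiced stop in word-final position, so it devoices to [p]. /bazegeevijozoab/ → bazegeevijozoap.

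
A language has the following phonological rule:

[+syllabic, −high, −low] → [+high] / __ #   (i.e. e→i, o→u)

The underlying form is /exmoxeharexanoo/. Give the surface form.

exmoxeharexanou

/o/ is a mid vowel in word-final position, so it raises to [u].
Surface form: [exmoxeharexanou].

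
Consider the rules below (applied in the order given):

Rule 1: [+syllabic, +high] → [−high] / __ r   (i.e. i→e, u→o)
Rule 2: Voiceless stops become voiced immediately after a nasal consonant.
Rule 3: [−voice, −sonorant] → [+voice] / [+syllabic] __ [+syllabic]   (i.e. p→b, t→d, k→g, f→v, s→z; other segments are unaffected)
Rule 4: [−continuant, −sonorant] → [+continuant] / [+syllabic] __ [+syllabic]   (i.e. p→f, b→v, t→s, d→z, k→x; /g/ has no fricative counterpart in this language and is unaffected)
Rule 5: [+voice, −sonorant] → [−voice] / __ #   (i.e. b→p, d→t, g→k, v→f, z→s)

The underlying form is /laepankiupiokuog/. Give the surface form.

Rule 1 (pre-rhotic lowering): no segment meets the environment; /laepankiupiokuog/ is unchanged.
Rule 2 (post-nasal voicing): /k/ is a voiceless stop immediately after the nasal /n/, so it voices to [g]. /laepankiupiokuog/ → laepangiupiokuog.
Rule 3 (intervocalic voicing): /p/ is a voiceless obstruent between vowels /e/ and /a/, so it voices to [b]. /p/ is a voiceless obstruent between vowels /u/ and /i/, so it voices to [b]. /k/ is a voiceless obstruent between vowels /o/ and /u/, so it voices to [g]. /laepangiupiokuog/ → laebangiubioguog.
Rule 4 (intervocalic spirantization): /b/ is a stop between vowels /e/ and /a/, so it spirantizes to the fricative [v]. /b/ is a stop between vowels /u/ and /i/, so it spirantizes to the fricative [v]. /laebangiubioguog/ → laevangiuvioguog.
Rule 5 (final devoicing): /g/ is a voiced obstruent in word-final position, so it devoices to [k]. /laevangiuvioguog/ → laevangiuvioguok.

laevangiuvioguok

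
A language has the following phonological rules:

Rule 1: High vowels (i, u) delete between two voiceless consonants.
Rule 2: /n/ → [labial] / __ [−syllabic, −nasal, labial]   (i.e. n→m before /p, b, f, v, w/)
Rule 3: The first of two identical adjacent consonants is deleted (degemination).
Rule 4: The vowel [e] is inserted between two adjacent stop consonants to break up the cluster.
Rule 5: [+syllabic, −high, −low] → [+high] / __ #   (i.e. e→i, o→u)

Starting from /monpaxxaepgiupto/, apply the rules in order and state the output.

mompaxaepegiupetu

Rule 1 (high vowel syncope): no segment meets the environment; /monpaxxaepgiupto/ is unchanged.
Rule 2 (nasal place assimilation): /n/ precedes the labial consonant /p/, so it assimilates in place to [m]. /monpaxxaepgiupto/ → mompaxxaepgiupto.
Rule 3 (degemination): /xx/ is a geminate; the first /x/ deletes. /mompaxxaepgiupto/ → mompaxaepgiupto.
Rule 4 (stop-cluster e-epenthesis): /p/ and /g/ form a stop–stop cluster, so [e] is inserted between them. /p/ and /t/ form a stop–stop cluster, so [e] is inserted between them. /mompaxaepgiupto/ → mompaxaepegiupeto.
Rule 5 (final vowel raising): /o/ is a mid vowel in word-final position, so it raises to [u]. /mompaxaepegiupeto/ → mompaxaepegiupetu.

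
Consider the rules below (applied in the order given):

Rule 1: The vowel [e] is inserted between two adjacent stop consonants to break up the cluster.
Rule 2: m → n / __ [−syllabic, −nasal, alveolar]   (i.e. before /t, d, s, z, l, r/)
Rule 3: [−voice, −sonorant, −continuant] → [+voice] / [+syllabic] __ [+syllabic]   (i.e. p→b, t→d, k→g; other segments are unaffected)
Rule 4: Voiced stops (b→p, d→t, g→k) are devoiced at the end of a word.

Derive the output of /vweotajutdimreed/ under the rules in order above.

vweodajudedinreet

Rule 1 (stop-cluster e-epenthesis): /t/ and /d/ form a stop–stop cluster, so [e] is inserted between them. /vweotajutdimreed/ → vweotajutedimreed.
Rule 2 (nasal place assimilation): /m/ precedes the alveolar consonant /r/, so it assimilates in place to [n]. /vweotajutedimreed/ → vweotajutedinreed.
Rule 3 (intervocalic voicing): /t/ is a voiceless stop between vowels /o/ and /a/, so it voices to [d]. /t/ is a voiceless stop between vowels /u/ and /e/, so it voices to [d]. /vweotajutedinreed/ → vweodajudedinreed.
Rule 4 (final devoicing): /d/ is a voiced stop in word-final position, so it devoices to [t]. /vweodajudedinreed/ → vweodajudedinreet.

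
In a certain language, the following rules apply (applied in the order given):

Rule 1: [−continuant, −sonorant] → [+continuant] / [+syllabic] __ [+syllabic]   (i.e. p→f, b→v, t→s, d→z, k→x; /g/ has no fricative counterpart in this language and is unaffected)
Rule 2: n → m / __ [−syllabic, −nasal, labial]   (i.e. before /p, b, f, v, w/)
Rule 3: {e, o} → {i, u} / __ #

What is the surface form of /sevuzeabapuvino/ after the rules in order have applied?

Rule 1 (intervocalic spirantization): /b/ is a stop between vowels /a/ and /a/, so it spirantizes to the fricative [v]. /p/ is a stop between vowels /a/ and /u/, so it spirantizes to the fricative [f]. /sevuzeabapuvino/ → sevuzeavafuvino.
Rule 2 (nasal place assimilation): no segment meets the environment; /sevuzeavafuvino/ is unchanged.
Rule 3 (final vowel raising): /o/ is a mid vowel in word-final position, so it raises to [u]. /sevuzeavafuvino/ → sevuzeavafuvinu.

sevuzeavafuvinu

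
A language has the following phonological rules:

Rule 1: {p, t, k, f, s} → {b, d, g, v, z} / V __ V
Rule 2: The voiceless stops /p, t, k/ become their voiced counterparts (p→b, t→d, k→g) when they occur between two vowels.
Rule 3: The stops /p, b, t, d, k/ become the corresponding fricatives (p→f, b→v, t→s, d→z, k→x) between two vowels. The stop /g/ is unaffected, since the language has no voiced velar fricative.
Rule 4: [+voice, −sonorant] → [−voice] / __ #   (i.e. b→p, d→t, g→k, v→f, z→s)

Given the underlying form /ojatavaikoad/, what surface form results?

Rule 1 (intervocalic voicing): /t/ is a voiceless obstruent between vowels /a/ and /a/, so it voices to [d]. /k/ is a voiceless obstruent between vowels /i/ and /o/, so it voices to [g]. /ojatavaikoad/ → ojadavaigoad.
Rule 2 (intervocalic voicing): no segment meets the environment; /ojadavaigoad/ is unchanged.
Rule 3 (intervocalic spirantization): /d/ is a stop between vowels /a/ and /a/, so it spirantizes to the fricative [z]. /ojadavaigoad/ → ojazavaigoad.
Rule 4 (final devoicing): /d/ is a voiced obstruent in word-final position, so it devoices to [t]. /ojazavaigoad/ → ojazavaigoat.

ojazavaigoat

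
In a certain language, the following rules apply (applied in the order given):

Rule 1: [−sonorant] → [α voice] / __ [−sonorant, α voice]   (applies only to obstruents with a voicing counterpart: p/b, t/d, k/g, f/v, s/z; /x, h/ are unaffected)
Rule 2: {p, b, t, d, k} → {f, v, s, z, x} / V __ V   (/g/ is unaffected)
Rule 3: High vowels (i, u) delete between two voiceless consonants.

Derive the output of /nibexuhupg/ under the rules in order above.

Rule 1 (regressive voicing assimilation): /p/ precedes the voiced obstruent /g/, so it voices to [b] by assimilation. /nibexuhupg/ → nibexuhubg.
Rule 2 (intervocalic spirantization): /b/ is a stop between vowels /i/ and /e/, so it spirantizes to the fricative [v]. /nibexuhubg/ → nivexuhubg.
Rule 3 (high vowel syncope): /u/ is a high vowel flanked by voiceless consonants /x/ and /h/, so it deletes. /nivexuhubg/ → nivexhubg.

nivexhubg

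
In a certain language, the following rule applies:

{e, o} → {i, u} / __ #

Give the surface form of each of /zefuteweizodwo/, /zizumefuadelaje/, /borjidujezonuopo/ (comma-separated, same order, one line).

/zefuteweizodwo/: /o/ is a mid vowel in word-final position, so it raises to [u]. → [zefuteweizodwu].
/zizumefuadelaje/: /e/ is a mid vowel in word-final position, so it raises to [i]. → [zizumefuadelaji].
/borjidujezonuopo/: /o/ is a mid vowel in word-final position, so it raises to [u]. → [borjidujezonuopu].

zefuteweizodwu, zizumefuadelaji, borjidujezonuopu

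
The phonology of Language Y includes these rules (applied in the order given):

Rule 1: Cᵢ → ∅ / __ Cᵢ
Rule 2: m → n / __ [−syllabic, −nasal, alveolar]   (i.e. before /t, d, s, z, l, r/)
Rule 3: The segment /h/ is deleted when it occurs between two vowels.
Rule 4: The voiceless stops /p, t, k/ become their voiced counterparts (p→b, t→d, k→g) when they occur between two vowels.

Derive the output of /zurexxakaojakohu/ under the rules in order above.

Rule 1 (degemination): /xx/ is a geminate; the first /x/ deletes. /zurexxakaojakohu/ → zurexakaojakohu.
Rule 2 (nasal place assimilation): no segment meets the environment; /zurexakaojakohu/ is unchanged.
Rule 3 (intervocalic h-deletion): /h/ occurs between vowels /o/ and /u/, so it deletes. /zurexakaojakohu/ → zurexakaojakou.
Rule 4 (intervocalic voicing): /k/ is a voiceless stop between vowels /a/ and /a/, so it voices to [g]. /k/ is a voiceless stop between vowels /a/ and /o/, so it voices to [g]. /zurexakaojakou/ → zurexagaojagou.

zurexagaojagou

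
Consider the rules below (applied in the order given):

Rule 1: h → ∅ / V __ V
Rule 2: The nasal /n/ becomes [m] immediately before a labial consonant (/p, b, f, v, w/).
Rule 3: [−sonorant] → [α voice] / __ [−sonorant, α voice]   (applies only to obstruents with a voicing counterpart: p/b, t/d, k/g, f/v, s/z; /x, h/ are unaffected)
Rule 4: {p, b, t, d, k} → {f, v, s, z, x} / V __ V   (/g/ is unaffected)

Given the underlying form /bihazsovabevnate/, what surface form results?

Rule 1 (intervocalic h-deletion): /h/ occurs between vowels /i/ and /a/, so it deletes. /bihazsovabevnate/ → biazsovabevnate.
Rule 2 (nasal place assimilation): no segment meets the environment; /biazsovabevnate/ is unchanged.
Rule 3 (regressive voicing assimilation): /z/ precedes the voiceless obstruent /s/, so it devoices to [s] by assimilation. /biazsovabevnate/ → biassovabevnate.
Rule 4 (intervocalic spirantization): /b/ is a stop between vowels /a/ and /e/, so it spirantizes to the fricative [v]. /t/ is a stop between vowels /a/ and /e/, so it spirantizes to the fricative [s]. /biassovabevnate/ → biassovavevnase.

biassovavevnase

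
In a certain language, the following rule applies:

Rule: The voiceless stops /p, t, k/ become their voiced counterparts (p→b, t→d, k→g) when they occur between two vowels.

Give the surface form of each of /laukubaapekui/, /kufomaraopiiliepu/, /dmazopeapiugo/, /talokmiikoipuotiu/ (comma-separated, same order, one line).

/laukubaapekui/: /k/ is a voiceless stop between vowels /u/ and /u/, so it voices to [g]. /p/ is a voiceless stop between vowels /a/ and /e/, so it voices to [b]. /k/ is a voiceless stop between vowels /e/ and /u/, so it voices to [g]. → [laugubaabegui].
/kufomaraopiiliepu/: /p/ is a voiceless stop between vowels /o/ and /i/, so it voices to [b]. /p/ is a voiceless stop between vowels /e/ and /u/, so it voices to [b]. → [kufomaraobiiliebu].
/dmazopeapiugo/: /p/ is a voiceless stop between vowels /o/ and /e/, so it voices to [b]. /p/ is a voiceless stop between vowels /a/ and /i/, so it voices to [b]. → [dmazobeabiugo].
/talokmiikoipuotiu/: /k/ is a voiceless stop between vowels /i/ and /o/, so it voices to [g]. /p/ is a voiceless stop between vowels /i/ and /u/, so it voices to [b]. /t/ is a voiceless stop between vowels /o/ and /i/, so it voices to [d]. → [talokmiigoibuodiu].

laugubaabegui, kufomaraobiiliebu, dmazobeabiugo, talokmiigoibuodiu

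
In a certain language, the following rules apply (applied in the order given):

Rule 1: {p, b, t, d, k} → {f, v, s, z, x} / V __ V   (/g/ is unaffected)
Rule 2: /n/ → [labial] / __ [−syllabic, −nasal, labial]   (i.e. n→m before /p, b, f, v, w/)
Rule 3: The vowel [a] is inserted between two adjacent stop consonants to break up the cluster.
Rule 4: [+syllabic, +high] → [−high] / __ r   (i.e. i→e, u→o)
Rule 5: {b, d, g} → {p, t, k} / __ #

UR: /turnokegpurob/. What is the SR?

Rule 1 (intervocalic spirantization): /k/ is a stop between vowels /o/ and /e/, so it spirantizes to the fricative [x]. /turnokegpurob/ → turnoxegpurob.
Rule 2 (nasal place assimilation): no segment meets the environment; /turnoxegpurob/ is unchanged.
Rule 3 (stop-cluster a-epenthesis): /g/ and /p/ form a stop–stop cluster, so [a] is inserted between them. /turnoxegpurob/ → turnoxegapurob.
Rule 4 (pre-rhotic lowering): /u/ is a high vowel immediately before /r/, so it lowers to [o]. /u/ is a high vowel immediately before /r/, so it lowers to [o]. /turnoxegapurob/ → tornoxegaporob.
Rule 5 (final devoicing): /b/ is a voiced stop in word-final position, so it devoices to [p]. /tornoxegaporob/ → tornoxegaporop.

tornoxegaporop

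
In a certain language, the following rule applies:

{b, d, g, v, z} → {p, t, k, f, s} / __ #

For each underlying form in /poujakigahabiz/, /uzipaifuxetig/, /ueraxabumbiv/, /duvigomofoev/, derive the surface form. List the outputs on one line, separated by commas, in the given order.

/poujakigahabiz/: /z/ is a voiced obstruent in word-final position, so it devoices to [s]. → [poujakigahabis].
/uzipaifuxetig/: /g/ is a voiced obstruent in word-final position, so it devoices to [k]. → [uzipaifuxetik].
/ueraxabumbiv/: /v/ is a voiced obstruent in word-final position, so it devoices to [f]. → [ueraxabumbif].
/duvigomofoev/: /v/ is a voiced obstruent in word-final position, so it devoices to [f]. → [duvigomofoef].

poujakigahabis, uzipaifuxetik, ueraxabumbif, duvigomofoef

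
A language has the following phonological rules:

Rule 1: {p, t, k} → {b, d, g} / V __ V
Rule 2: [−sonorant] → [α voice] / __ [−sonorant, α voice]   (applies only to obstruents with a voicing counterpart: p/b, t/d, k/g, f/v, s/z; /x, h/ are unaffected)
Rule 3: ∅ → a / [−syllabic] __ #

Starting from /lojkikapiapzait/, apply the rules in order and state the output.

lojkigabiabzaita

Rule 1 (intervocalic voicing): /k/ is a voiceless stop between vowels /i/ and /a/, so it voices to [g]. /p/ is a voiceless stop between vowels /a/ and /i/, so it voices to [b]. /lojkikapiapzait/ → lojkigabiapzait.
Rule 2 (regressive voicing assimilation): /p/ precedes the voiced obstruent /z/, so it voices to [b] by assimilation. /lojkigabiapzait/ → lojkigabiabzait.
Rule 3 (final a-epenthesis): the form ends in the consonant /t/, so [a] is inserted word-finally. /lojkigabiabzait/ → lojkigabiabzaita.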